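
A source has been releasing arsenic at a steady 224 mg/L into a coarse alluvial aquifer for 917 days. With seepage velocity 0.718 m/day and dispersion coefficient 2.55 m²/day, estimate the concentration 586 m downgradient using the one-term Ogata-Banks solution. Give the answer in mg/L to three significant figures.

For a continuous step input, C/C₀ ≈ ½·erfc((x−vt)/(2√(Dt))).
vt = 0.718 × 917 = 658.406 m and 2√(Dt) = 2√(2.55 × 917) = 96.71 m.
Argument (x−vt)/(2√(Dt)) = (586 − 658.406)/96.71 = -0.7487; ½·erfc(-0.7487) = 0.8552.
C = 224 × 0.8552 = 192 mg/L.

192 mg/L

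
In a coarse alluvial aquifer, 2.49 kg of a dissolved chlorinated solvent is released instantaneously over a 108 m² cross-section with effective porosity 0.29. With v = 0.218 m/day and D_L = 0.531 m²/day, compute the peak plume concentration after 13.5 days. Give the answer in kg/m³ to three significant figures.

0.00838 kg/m³

The peak of an instantaneous 1D plume sits at x = vt; there the Gaussian factor is 1 and C_max = M/(n_e·A·√(4πDt)), where n_e·A is the pore area the mass is dissolved in.
√(4πDt) = √(4π × 0.531 × 13.5) = 9.491 m, so C_max = 2.49/(0.29 × 108 × 9.491) = 0.00838 kg/m³.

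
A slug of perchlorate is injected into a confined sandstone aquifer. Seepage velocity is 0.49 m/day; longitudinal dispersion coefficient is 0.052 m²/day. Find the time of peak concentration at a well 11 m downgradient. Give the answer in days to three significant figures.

22.2 days

For the 1D instantaneous-source solution, setting ∂C/∂t = 0 at fixed x gives v²t² + 2Dt − x² = 0, so t = (√(D² + v²x²) − D)/v².
√(D² + v²x²) = √(0.052² + 0.49² × 11²) = 5.390; v² = 0.2401.
t = (5.390 − 0.052)/0.2401 = 22.2 days (vs. the pure-advection estimate x/v = 22.4 d).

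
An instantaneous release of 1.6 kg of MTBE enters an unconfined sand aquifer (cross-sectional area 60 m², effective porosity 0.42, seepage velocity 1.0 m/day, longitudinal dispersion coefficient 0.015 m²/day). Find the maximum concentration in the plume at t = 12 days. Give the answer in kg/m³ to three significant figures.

0.0422 kg/m³

The peak of an instantaneous 1D plume sits at x = vt; there the Gaussian factor is 1 and C_max = M/(n_e·A·√(4πDt)), where n_e·A is the pore area the mass is dissolved in.
√(4πDt) = √(4π × 0.015 × 12) = 1.504 m, so C_max = 1.6/(0.42 × 60 × 1.504) = 0.0422 kg/m³.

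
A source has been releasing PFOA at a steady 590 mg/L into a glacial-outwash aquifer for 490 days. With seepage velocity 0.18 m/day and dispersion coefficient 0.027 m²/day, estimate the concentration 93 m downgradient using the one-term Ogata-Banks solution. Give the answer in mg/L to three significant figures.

For a continuous step input, C/C₀ ≈ ½·erfc((x−vt)/(2√(Dt))).
vt = 0.18 × 490 = 88.2 m and 2√(Dt) = 2√(0.027 × 490) = 7.275 m.
Argument (x−vt)/(2√(Dt)) = (93 − 88.2)/7.275 = 0.6598; ½·erfc(0.6598) = 0.1754.
C = 590 × 0.1754 = 103 mg/L.

103 mg/L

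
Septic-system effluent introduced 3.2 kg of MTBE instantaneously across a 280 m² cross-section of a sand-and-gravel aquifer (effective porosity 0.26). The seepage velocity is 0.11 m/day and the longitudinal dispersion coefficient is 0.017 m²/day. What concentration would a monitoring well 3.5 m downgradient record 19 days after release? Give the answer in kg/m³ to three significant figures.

0.00468 kg/m³

For an instantaneous plane source, C(x,t) = M/(n_e·A·√(4πDt)) · exp(−(x−vt)²/(4Dt)), with n_e·A the pore (flow) area.
Plume center vt = 0.11 × 19 = 2.09 m, so the well at 3.5 m is 1.41 m downgradient of the peak.
√(4πDt) = 2.015 m, giving peak height M/(n_e·A·√(4πDt)) = 3.2/(0.26 × 280 × 2.015) = 0.02181 kg/m³.
(x−vt)²/(4Dt) = (1.41)²/(4 × 0.017 × 19) = 1.539; exp(−1.539) = 0.2146.
C = 0.02181 × 0.2146 = 0.00468 kg/m³.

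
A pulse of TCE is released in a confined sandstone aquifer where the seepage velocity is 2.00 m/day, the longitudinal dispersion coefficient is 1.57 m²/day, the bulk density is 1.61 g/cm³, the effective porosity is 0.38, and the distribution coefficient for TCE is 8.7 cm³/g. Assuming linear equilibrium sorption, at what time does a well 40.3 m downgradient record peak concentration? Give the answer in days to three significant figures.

Retardation factor R = 1 + ρ_b·K_d/n = 1 + 1.61 × 8.7/0.38 = 37.86.
Sorption retards both mechanisms: v_R = v/R = 0.05283 m/day, D_R = D/R = 0.04147 m²/day.
Peak time from v_R²t² + 2D_R t − x² = 0: t = (√(D_R² + v_R²x²) − D_R)/v_R².
√(D_R² + v_R²x²) = √(0.04147² + 0.05283² × 40.3²) = 2.129; v_R² = 0.002791.
t = (2.129 − 0.04147)/0.002791 = 748 days.

748 days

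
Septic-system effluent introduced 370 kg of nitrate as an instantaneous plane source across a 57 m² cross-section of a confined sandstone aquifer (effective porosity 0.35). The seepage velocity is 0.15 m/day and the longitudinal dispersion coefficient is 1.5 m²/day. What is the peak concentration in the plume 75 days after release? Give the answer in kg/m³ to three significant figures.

The peak of an instantaneous 1D plume sits at x = vt; there the Gaussian factor is 1 and C_max = M/(n_e·A·√(4πDt)), where n_e·A is the pore area the mass is dissolved in.
√(4πDt) = √(4π × 1.5 × 75) = 37.60 m, so C_max = 370/(0.35 × 57 × 37.60) = 0.493 kg/m³.

0.493 kg/m³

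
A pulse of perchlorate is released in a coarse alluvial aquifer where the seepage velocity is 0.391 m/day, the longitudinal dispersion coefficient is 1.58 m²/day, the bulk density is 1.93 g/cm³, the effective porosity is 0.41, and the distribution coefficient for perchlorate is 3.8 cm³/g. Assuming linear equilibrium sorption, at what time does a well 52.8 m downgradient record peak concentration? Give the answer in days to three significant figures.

2360 days

Retardation factor R = 1 + ρ_b·K_d/n = 1 + 1.93 × 3.8/0.41 = 18.89.
Sorption retards both mechanisms: v_R = v/R = 0.02070 m/day, D_R = D/R = 0.08364 m²/day.
Peak time from v_R²t² + 2D_R t − x² = 0: t = (√(D_R² + v_R²x²) − D_R)/v_R².
√(D_R² + v_R²x²) = √(0.08364² + 0.02070² × 52.8²) = 1.096; v_R² = 0.0004285.
t = (1.096 − 0.08364)/0.0004285 = 2360 days.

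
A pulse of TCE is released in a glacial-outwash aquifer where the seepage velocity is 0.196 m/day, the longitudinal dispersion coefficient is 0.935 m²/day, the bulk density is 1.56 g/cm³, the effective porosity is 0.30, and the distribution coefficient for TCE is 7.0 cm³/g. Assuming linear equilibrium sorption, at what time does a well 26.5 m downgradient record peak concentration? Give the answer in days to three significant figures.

4230 days

Retardation factor R = 1 + ρ_b·K_d/n = 1 + 1.56 × 7.0/0.30 = 37.40.
Sorption retards both mechanisms: v_R = v/R = 0.005241 m/day, D_R = D/R = 0.02500 m²/day.
Peak time from v_R²t² + 2D_R t − x² = 0: t = (√(D_R² + v_R²x²) − D_R)/v_R².
√(D_R² + v_R²x²) = √(0.02500² + 0.005241² × 26.5²) = 0.1411; v_R² = 2.747e-05.
t = (0.1411 − 0.02500)/2.747e-05 = 4230 days.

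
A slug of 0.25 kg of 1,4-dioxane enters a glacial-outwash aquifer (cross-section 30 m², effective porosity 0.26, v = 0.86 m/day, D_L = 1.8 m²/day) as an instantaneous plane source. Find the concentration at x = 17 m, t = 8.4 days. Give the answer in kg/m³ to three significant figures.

0.000479 kg/m³

For an instantaneous plane source, C(x,t) = M/(n_e·A·√(4πDt)) · exp(−(x−vt)²/(4Dt)), with n_e·A the pore (flow) area.
Plume center vt = 0.86 × 8.4 = 7.224 m, so the well at 17 m is 9.776 m downgradient of the peak.
√(4πDt) = 13.78 m, giving peak height M/(n_e·A·√(4πDt)) = 0.25/(0.26 × 30 × 13.78) = 0.002326 kg/m³.
(x−vt)²/(4Dt) = (9.776)²/(4 × 1.8 × 8.4) = 1.580; exp(−1.580) = 0.2060.
C = 0.002326 × 0.2060 = 0.000479 kg/m³.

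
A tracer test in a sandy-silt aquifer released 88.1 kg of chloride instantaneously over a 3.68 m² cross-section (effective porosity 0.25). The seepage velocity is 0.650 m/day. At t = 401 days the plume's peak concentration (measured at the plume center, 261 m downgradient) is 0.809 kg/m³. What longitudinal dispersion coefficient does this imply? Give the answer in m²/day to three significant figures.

2.78 m²/day

At the plume center C_max = M/(n_e·A·√(4πDt)), so D = M²/(4πt·(n_e·A·C_max)²).
n_e·A·C_max = 0.25 × 3.68 × 0.809 = 0.7443 kg/m.
D = 88.1²/(4π × 401 × 0.7443²) = 2.78 m²/day.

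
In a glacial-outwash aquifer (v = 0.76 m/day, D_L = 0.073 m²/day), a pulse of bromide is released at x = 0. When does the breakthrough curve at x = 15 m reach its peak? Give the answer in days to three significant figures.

19.6 days

For the 1D instantaneous-source solution, setting ∂C/∂t = 0 at fixed x gives v²t² + 2Dt − x² = 0, so t = (√(D² + v²x²) − D)/v².
√(D² + v²x²) = √(0.073² + 0.76² × 15²) = 11.40; v² = 0.5776.
t = (11.40 − 0.073)/0.5776 = 19.6 days (vs. the pure-advection estimate x/v = 19.7 d).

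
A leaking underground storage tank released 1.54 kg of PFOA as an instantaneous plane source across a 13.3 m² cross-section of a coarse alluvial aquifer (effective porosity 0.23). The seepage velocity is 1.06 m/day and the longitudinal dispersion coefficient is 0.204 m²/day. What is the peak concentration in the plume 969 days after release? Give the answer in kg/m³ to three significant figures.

0.0101 kg/m³

The peak of an instantaneous 1D plume sits at x = vt; there the Gaussian factor is 1 and C_max = M/(n_e·A·√(4πDt)), where n_e·A is the pore area the mass is dissolved in.
√(4πDt) = √(4π × 0.204 × 969) = 49.84 m, so C_max = 1.54/(0.23 × 13.3 × 49.84) = 0.0101 kg/m³.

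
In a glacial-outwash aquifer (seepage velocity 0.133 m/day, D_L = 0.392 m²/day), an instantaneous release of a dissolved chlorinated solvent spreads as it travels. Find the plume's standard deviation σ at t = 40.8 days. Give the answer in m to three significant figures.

5.66 m

Dispersive spreading gives a Gaussian with σ² = 2Dt; advection only shifts the center.
σ = √(2 × 0.392 × 40.8) = 5.66 m.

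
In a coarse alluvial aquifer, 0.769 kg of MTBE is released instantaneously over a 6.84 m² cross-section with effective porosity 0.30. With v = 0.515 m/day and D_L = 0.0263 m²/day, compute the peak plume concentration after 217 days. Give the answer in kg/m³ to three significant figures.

The peak of an instantaneous 1D plume sits at x = vt; there the Gaussian factor is 1 and C_max = M/(n_e·A·√(4πDt)), where n_e·A is the pore area the mass is dissolved in.
√(4πDt) = √(4π × 0.0263 × 217) = 8.469 m, so C_max = 0.769/(0.30 × 6.84 × 8.469) = 0.0443 kg/m³.

0.0443 kg/m³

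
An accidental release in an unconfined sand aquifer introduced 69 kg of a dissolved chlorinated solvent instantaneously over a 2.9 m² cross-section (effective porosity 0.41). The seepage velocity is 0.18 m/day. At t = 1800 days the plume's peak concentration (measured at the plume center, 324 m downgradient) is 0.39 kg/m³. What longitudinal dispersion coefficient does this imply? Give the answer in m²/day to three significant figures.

At the plume center C_max = M/(n_e·A·√(4πDt)), so D = M²/(4πt·(n_e·A·C_max)²).
n_e·A·C_max = 0.41 × 2.9 × 0.39 = 0.4637 kg/m.
D = 69²/(4π × 1800 × 0.4637²) = 0.979 m²/day.

0.979 m²/day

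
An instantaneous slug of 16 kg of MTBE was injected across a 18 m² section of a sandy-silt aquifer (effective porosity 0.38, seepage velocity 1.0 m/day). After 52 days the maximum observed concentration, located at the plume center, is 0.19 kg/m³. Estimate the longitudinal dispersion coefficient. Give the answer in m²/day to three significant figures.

At the plume center C_max = M/(n_e·A·√(4πDt)), so D = M²/(4πt·(n_e·A·C_max)²).
n_e·A·C_max = 0.38 × 18 × 0.19 = 1.300 kg/m.
D = 16²/(4π × 52 × 1.300²) = 0.232 m²/day.

0.232 m²/day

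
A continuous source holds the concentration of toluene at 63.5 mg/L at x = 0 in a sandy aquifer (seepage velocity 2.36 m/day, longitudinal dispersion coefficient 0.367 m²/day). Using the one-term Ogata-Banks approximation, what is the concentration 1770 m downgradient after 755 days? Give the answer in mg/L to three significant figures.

For a continuous step input, C/C₀ ≈ ½·erfc((x−vt)/(2√(Dt))).
vt = 2.36 × 755 = 1781.8 m and 2√(Dt) = 2√(0.367 × 755) = 33.29 m.
Argument (x−vt)/(2√(Dt)) = (1770 − 1781.8)/33.29 = -0.3545; ½·erfc(-0.3545) = 0.6919.
C = 63.5 × 0.6919 = 43.9 mg/L.

43.9 mg/L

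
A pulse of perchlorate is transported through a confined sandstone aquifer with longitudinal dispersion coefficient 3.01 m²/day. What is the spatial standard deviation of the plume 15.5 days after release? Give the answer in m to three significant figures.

9.66 m

Dispersive spreading gives a Gaussian with σ² = 2Dt; advection only shifts the center.
σ = √(2 × 3.01 × 15.5) = 9.66 m.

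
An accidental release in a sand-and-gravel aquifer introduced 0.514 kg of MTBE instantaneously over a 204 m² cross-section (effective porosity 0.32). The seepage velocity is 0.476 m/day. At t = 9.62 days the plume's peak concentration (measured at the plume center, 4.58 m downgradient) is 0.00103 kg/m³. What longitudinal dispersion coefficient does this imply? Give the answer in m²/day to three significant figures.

At the plume center C_max = M/(n_e·A·√(4πDt)), so D = M²/(4πt·(n_e·A·C_max)²).
n_e·A·C_max = 0.32 × 204 × 0.00103 = 0.06724 kg/m.
D = 0.514²/(4π × 9.62 × 0.06724²) = 0.483 m²/day.

0.483 m²/day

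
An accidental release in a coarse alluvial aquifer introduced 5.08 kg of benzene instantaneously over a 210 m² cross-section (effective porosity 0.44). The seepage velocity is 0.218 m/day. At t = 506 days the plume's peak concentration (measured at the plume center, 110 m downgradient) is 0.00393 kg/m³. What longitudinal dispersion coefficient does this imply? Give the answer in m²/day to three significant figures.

At the plume center C_max = M/(n_e·A·√(4πDt)), so D = M²/(4πt·(n_e·A·C_max)²).
n_e·A·C_max = 0.44 × 210 × 0.00393 = 0.3631 kg/m.
D = 5.08²/(4π × 506 × 0.3631²) = 0.0308 m²/day.

0.0308 m²/day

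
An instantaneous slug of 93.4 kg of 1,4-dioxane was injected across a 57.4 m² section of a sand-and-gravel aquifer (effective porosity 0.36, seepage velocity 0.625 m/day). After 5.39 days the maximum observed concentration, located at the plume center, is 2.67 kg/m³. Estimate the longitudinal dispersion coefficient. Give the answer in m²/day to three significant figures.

0.0423 m²/day

At the plume center C_max = M/(n_e·A·√(4πDt)), so D = M²/(4πt·(n_e·A·C_max)²).
n_e·A·C_max = 0.36 × 57.4 × 2.67 = 55.17 kg/m.
D = 93.4²/(4π × 5.39 × 55.17²) = 0.0423 m²/day.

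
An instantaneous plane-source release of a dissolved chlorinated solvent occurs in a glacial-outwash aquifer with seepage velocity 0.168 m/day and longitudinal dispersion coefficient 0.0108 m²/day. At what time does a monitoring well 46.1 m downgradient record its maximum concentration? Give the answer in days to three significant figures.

274 days

For the 1D instantaneous-source solution, setting ∂C/∂t = 0 at fixed x gives v²t² + 2Dt − x² = 0, so t = (√(D² + v²x²) − D)/v².
√(D² + v²x²) = √(0.0108² + 0.168² × 46.1²) = 7.745; v² = 0.028224.
t = (7.745 − 0.0108)/0.028224 = 274 days (vs. the pure-advection estimate x/v = 274 d).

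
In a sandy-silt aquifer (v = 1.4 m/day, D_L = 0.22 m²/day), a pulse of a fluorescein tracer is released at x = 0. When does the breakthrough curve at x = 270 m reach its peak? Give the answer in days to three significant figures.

For the 1D instantaneous-source solution, setting ∂C/∂t = 0 at fixed x gives v²t² + 2Dt − x² = 0, so t = (√(D² + v²x²) − D)/v².
√(D² + v²x²) = √(0.22² + 1.4² × 270²) = 378.0; v² = 1.96.
t = (378.0 − 0.22)/1.96 = 193 days (vs. the pure-advection estimate x/v = 193 d).

193 days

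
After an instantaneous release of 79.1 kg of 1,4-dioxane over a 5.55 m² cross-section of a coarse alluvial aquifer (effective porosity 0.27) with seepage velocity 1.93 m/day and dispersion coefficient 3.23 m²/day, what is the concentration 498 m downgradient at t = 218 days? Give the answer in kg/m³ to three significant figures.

0.0674 kg/m³

For an instantaneous plane source, C(x,t) = M/(n_e·A·√(4πDt)) · exp(−(x−vt)²/(4Dt)), with n_e·A the pore (flow) area.
Plume center vt = 1.93 × 218 = 420.74 m, so the well at 498 m is 77.26 m downgradient of the peak.
√(4πDt) = 94.07 m, giving peak height M/(n_e·A·√(4πDt)) = 79.1/(0.27 × 5.55 × 94.07) = 0.5611 kg/m³.
(x−vt)²/(4Dt) = (77.26)²/(4 × 3.23 × 218) = 2.119; exp(−2.119) = 0.1202.
C = 0.5611 × 0.1202 = 0.0674 kg/m³.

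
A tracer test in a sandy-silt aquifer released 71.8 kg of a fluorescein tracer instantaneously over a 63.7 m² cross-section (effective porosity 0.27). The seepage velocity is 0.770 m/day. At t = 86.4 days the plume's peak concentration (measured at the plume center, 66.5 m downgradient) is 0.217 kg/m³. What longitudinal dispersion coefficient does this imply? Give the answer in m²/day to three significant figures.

At the plume center C_max = M/(n_e·A·√(4πDt)), so D = M²/(4πt·(n_e·A·C_max)²).
n_e·A·C_max = 0.27 × 63.7 × 0.217 = 3.732 kg/m.
D = 71.8²/(4π × 86.4 × 3.732²) = 0.341 m²/day.

0.341 m²/day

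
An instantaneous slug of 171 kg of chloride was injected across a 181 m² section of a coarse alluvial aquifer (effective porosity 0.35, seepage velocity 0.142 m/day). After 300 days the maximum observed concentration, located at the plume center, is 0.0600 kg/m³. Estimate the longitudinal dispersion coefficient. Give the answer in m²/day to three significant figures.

0.537 m²/day

At the plume center C_max = M/(n_e·A·√(4πDt)), so D = M²/(4πt·(n_e·A·C_max)²).
n_e·A·C_max = 0.35 × 181 × 0.0600 = 3.801 kg/m.
D = 171²/(4π × 300 × 3.801²) = 0.537 m²/day.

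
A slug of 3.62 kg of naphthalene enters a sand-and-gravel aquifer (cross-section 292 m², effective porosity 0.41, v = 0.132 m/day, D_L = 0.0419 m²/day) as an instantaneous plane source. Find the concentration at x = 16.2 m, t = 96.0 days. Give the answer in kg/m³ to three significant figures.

For an instantaneous plane source, C(x,t) = M/(n_e·A·√(4πDt)) · exp(−(x−vt)²/(4Dt)), with n_e·A the pore (flow) area.
Plume center vt = 0.132 × 96.0 = 12.672 m, so the well at 16.2 m is 3.528 m downgradient of the peak.
√(4πDt) = 7.110 m, giving peak height M/(n_e·A·√(4πDt)) = 3.62/(0.41 × 292 × 7.110) = 0.004253 kg/m³.
(x−vt)²/(4Dt) = (3.528)²/(4 × 0.0419 × 96.0) = 0.7736; exp(−0.7736) = 0.4613.
C = 0.004253 × 0.4613 = 0.00196 kg/m³.

0.00196 kg/m³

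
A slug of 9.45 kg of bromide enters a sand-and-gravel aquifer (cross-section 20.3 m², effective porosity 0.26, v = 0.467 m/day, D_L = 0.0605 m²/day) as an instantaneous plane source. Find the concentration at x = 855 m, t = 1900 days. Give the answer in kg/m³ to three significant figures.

For an instantaneous plane source, C(x,t) = M/(n_e·A·√(4πDt)) · exp(−(x−vt)²/(4Dt)), with n_e·A the pore (flow) area.
Plume center vt = 0.467 × 1900 = 887.3 m, so the well at 855 m is 32.3 m upgradient of the peak.
√(4πDt) = 38.01 m, giving peak height M/(n_e·A·√(4πDt)) = 9.45/(0.26 × 20.3 × 38.01) = 0.04710 kg/m³.
(x−vt)²/(4Dt) = (-32.3)²/(4 × 0.0605 × 1900) = 2.269; exp(−2.269) = 0.1034.
C = 0.04710 × 0.1034 = 0.00487 kg/m³.

0.00487 kg/m³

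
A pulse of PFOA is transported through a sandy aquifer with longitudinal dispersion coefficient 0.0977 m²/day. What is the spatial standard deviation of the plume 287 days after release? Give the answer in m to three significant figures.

7.49 m

Dispersive spreading gives a Gaussian with σ² = 2Dt; advection only shifts the center.
σ = √(2 × 0.0977 × 287) = 7.49 m.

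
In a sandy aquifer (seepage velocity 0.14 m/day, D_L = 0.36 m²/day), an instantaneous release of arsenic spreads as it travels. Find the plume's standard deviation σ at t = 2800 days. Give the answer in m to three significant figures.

Dispersive spreading gives a Gaussian with σ² = 2Dt; advection only shifts the center.
σ = √(2 × 0.36 × 2800) = 44.9 m.

44.9 m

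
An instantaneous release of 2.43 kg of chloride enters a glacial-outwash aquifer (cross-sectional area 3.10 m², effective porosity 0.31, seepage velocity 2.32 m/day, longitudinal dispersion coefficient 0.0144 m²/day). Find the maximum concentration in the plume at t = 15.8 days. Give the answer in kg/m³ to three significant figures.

1.50 kg/m³

The peak of an instantaneous 1D plume sits at x = vt; there the Gaussian factor is 1 and C_max = M/(n_e·A·√(4πDt)), where n_e·A is the pore area the mass is dissolved in.
√(4πDt) = √(4π × 0.0144 × 15.8) = 1.691 m, so C_max = 2.43/(0.31 × 3.10 × 1.691) = 1.50 kg/m³.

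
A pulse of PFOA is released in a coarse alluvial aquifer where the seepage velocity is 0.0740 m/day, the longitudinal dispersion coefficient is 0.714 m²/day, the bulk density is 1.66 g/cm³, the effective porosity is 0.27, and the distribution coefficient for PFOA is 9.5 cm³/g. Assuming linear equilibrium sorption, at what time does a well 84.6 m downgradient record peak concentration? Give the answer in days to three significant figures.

60600 days

Retardation factor R = 1 + ρ_b·K_d/n = 1 + 1.66 × 9.5/0.27 = 59.41.
Sorption retards both mechanisms: v_R = v/R = 0.001246 m/day, D_R = D/R = 0.01202 m²/day.
Peak time from v_R²t² + 2D_R t − x² = 0: t = (√(D_R² + v_R²x²) − D_R)/v_R².
√(D_R² + v_R²x²) = √(0.01202² + 0.001246² × 84.6²) = 0.1061; v_R² = 1.553e-06.
t = (0.1061 − 0.01202)/1.553e-06 = 60600 days.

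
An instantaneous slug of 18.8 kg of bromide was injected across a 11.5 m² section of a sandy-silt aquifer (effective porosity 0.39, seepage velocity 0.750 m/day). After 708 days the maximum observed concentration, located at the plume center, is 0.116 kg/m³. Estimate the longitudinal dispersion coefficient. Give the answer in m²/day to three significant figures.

At the plume center C_max = M/(n_e·A·√(4πDt)), so D = M²/(4πt·(n_e·A·C_max)²).
n_e·A·C_max = 0.39 × 11.5 × 0.116 = 0.5203 kg/m.
D = 18.8²/(4π × 708 × 0.5203²) = 0.147 m²/day.

0.147 m²/day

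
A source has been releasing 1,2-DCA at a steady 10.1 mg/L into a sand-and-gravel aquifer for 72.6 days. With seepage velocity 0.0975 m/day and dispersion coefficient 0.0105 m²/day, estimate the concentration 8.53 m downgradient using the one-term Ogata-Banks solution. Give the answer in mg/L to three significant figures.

1.21 mg/L

For a continuous step input, C/C₀ ≈ ½·erfc((x−vt)/(2√(Dt))).
vt = 0.0975 × 72.6 = 7.0785 m and 2√(Dt) = 2√(0.0105 × 72.6) = 1.746 m.
Argument (x−vt)/(2√(Dt)) = (8.53 − 7.0785)/1.746 = 0.8313; ½·erfc(0.8313) = 0.1199.
C = 10.1 × 0.1199 = 1.21 mg/L.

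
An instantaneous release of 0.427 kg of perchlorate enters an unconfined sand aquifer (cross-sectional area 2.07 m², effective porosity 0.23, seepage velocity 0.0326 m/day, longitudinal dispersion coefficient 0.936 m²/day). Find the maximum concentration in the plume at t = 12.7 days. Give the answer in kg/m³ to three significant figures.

0.0734 kg/m³

The peak of an instantaneous 1D plume sits at x = vt; there the Gaussian factor is 1 and C_max = M/(n_e·A·√(4πDt)), where n_e·A is the pore area the mass is dissolved in.
√(4πDt) = √(4π × 0.936 × 12.7) = 12.22 m, so C_max = 0.427/(0.23 × 2.07 × 12.22) = 0.0734 kg/m³.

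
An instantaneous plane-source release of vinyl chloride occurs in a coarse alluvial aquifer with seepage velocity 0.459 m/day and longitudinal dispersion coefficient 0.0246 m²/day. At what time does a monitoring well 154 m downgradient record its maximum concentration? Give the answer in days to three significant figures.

For the 1D instantaneous-source solution, setting ∂C/∂t = 0 at fixed x gives v²t² + 2Dt − x² = 0, so t = (√(D² + v²x²) − D)/v².
√(D² + v²x²) = √(0.0246² + 0.459² × 154²) = 70.69; v² = 0.210681.
t = (70.69 − 0.0246)/0.210681 = 335 days (vs. the pure-advection estimate x/v = 336 d).

335 days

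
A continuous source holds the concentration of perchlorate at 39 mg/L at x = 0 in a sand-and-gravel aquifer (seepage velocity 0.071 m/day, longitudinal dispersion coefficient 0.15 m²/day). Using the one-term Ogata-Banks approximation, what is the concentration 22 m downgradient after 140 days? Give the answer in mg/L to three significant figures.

For a continuous step input, C/C₀ ≈ ½·erfc((x−vt)/(2√(Dt))).
vt = 0.071 × 140 = 9.94 m and 2√(Dt) = 2√(0.15 × 140) = 9.165 m.
Argument (x−vt)/(2√(Dt)) = (22 − 9.94)/9.165 = 1.316; ½·erfc(1.316) = 0.03136.
C = 39 × 0.03136 = 1.22 mg/L.

1.22 mg/L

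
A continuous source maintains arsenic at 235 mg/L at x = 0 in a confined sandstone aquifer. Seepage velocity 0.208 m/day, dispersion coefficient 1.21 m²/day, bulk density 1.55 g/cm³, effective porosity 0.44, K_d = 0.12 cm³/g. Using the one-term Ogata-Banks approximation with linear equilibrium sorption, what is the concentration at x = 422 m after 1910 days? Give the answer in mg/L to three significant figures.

1.44 mg/L

Retardation factor R = 1 + ρ_b·K_d/n = 1 + 1.55 × 0.12/0.44 = 1.423.
Sorption retards both mechanisms: v_R = v/R = 0.1462 m/day, D_R = D/R = 0.8503 m²/day.
v_R·t = 0.1462 × 1910 = 279.242 m; 2√(D_R t) = 80.60 m; argument = (422 − 279.242)/80.60 = 1.771.
C = C₀ × ½·erfc(1.771) = 235 × 0.006130 = 1.44 mg/L.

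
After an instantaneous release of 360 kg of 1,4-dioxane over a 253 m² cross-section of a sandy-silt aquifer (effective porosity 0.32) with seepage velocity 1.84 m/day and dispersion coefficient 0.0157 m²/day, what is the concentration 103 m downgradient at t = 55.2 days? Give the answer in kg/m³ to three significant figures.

For an instantaneous plane source, C(x,t) = M/(n_e·A·√(4πDt)) · exp(−(x−vt)²/(4Dt)), with n_e·A the pore (flow) area.
Plume center vt = 1.84 × 55.2 = 101.568 m, so the well at 103 m is 1.432 m downgradient of the peak.
√(4πDt) = 3.300 m, giving peak height M/(n_e·A·√(4πDt)) = 360/(0.32 × 253 × 3.300) = 1.347 kg/m³.
(x−vt)²/(4Dt) = (1.432)²/(4 × 0.0157 × 55.2) = 0.5915; exp(−0.5915) = 0.5535.
C = 1.347 × 0.5535 = 0.746 kg/m³.

0.746 kg/m³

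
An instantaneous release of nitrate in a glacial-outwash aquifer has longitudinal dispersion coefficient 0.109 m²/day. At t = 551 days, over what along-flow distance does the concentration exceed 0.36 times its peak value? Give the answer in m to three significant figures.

The plume is Gaussian with σ = √(2Dt) = √(2 × 0.109 × 551) = 10.96 m.
C/C_peak = exp(−Δx²/(2σ²)) = 0.36 ⇒ Δx = σ·√(−2 ln 0.36) = 10.96 × 1.429 = 15.66 m.
Width = 2Δx = 31.3 m.

31.3 m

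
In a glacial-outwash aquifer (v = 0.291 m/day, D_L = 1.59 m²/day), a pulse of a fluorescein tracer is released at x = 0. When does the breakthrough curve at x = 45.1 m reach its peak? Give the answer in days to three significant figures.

For the 1D instantaneous-source solution, setting ∂C/∂t = 0 at fixed x gives v²t² + 2Dt − x² = 0, so t = (√(D² + v²x²) − D)/v².
√(D² + v²x²) = √(1.59² + 0.291² × 45.1²) = 13.22; v² = 0.084681.
t = (13.22 − 1.59)/0.084681 = 137 days (vs. the pure-advection estimate x/v = 155 d).

137 days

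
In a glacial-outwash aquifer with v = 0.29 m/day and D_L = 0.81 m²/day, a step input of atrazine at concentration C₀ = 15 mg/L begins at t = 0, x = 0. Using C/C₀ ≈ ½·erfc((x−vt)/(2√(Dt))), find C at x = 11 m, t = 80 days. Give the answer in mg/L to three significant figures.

12.9 mg/L

For a continuous step input, C/C₀ ≈ ½·erfc((x−vt)/(2√(Dt))).
vt = 0.29 × 80 = 23.2 m and 2√(Dt) = 2√(0.81 × 80) = 16.10 m.
Argument (x−vt)/(2√(Dt)) = (11 − 23.2)/16.10 = -0.7578; ½·erfc(-0.7578) = 0.8581.
C = 15 × 0.8581 = 12.9 mg/L.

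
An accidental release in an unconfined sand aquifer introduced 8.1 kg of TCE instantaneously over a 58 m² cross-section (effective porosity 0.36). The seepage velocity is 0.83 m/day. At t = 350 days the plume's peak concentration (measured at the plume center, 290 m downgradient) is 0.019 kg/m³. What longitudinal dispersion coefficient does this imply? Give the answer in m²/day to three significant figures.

0.0948 m²/day

At the plume center C_max = M/(n_e·A·√(4πDt)), so D = M²/(4πt·(n_e·A·C_max)²).
n_e·A·C_max = 0.36 × 58 × 0.019 = 0.3967 kg/m.
D = 8.1²/(4π × 350 × 0.3967²) = 0.0948 m²/day.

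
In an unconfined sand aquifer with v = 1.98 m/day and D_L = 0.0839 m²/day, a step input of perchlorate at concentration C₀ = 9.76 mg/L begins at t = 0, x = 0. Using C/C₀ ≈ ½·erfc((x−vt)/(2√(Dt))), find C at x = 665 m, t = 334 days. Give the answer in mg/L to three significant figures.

For a continuous step input, C/C₀ ≈ ½·erfc((x−vt)/(2√(Dt))).
vt = 1.98 × 334 = 661.32 m and 2√(Dt) = 2√(0.0839 × 334) = 10.59 m.
Argument (x−vt)/(2√(Dt)) = (665 − 661.32)/10.59 = 0.3475; ½·erfc(0.3475) = 0.3116.
C = 9.76 × 0.3116 = 3.04 mg/L.

3.04 mg/L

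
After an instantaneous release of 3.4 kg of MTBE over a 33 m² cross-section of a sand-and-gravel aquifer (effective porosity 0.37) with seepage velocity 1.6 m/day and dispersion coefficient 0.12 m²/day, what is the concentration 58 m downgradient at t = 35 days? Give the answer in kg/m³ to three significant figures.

0.0302 kg/m³

For an instantaneous plane source, C(x,t) = M/(n_e·A·√(4πDt)) · exp(−(x−vt)²/(4Dt)), with n_e·A the pore (flow) area.
Plume center vt = 1.6 × 35 = 56 m, so the well at 58 m is 2 m downgradient of the peak.
√(4πDt) = 7.265 m, giving peak height M/(n_e·A·√(4πDt)) = 3.4/(0.37 × 33 × 7.265) = 0.03833 kg/m³.
(x−vt)²/(4Dt) = (2)²/(4 × 0.12 × 35) = 0.2381; exp(−0.2381) = 0.7881.
C = 0.03833 × 0.7881 = 0.0302 kg/m³.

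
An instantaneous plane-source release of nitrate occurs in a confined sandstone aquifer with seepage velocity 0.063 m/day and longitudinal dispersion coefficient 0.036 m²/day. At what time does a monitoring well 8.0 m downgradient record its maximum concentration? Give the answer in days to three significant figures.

118 days

For the 1D instantaneous-source solution, setting ∂C/∂t = 0 at fixed x gives v²t² + 2Dt − x² = 0, so t = (√(D² + v²x²) − D)/v².
√(D² + v²x²) = √(0.036² + 0.063² × 8.0²) = 0.5053; v² = 0.003969.
t = (0.5053 − 0.036)/0.003969 = 118 days (vs. the pure-advection estimate x/v = 127 d).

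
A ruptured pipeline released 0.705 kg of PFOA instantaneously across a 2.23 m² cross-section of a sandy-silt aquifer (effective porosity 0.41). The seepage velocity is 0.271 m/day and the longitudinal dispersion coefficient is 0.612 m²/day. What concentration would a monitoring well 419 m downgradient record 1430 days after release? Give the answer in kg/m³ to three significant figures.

0.00554 kg/m³

For an instantaneous plane source, C(x,t) = M/(n_e·A·√(4πDt)) · exp(−(x−vt)²/(4Dt)), with n_e·A the pore (flow) area.
Plume center vt = 0.271 × 1430 = 387.53 m, so the well at 419 m is 31.47 m downgradient of the peak.
√(4πDt) = 104.9 m, giving peak height M/(n_e·A·√(4πDt)) = 0.705/(0.41 × 2.23 × 104.9) = 0.007351 kg/m³.
(x−vt)²/(4Dt) = (31.47)²/(4 × 0.612 × 1430) = 0.2829; exp(−0.2829) = 0.7536.
C = 0.007351 × 0.7536 = 0.00554 kg/m³.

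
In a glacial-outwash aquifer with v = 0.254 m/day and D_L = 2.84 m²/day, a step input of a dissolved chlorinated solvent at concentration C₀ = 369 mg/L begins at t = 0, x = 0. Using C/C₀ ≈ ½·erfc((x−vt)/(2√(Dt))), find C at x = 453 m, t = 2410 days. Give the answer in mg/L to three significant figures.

337 mg/L

For a continuous step input, C/C₀ ≈ ½·erfc((x−vt)/(2√(Dt))).
vt = 0.254 × 2410 = 612.14 m and 2√(Dt) = 2√(2.84 × 2410) = 165.5 m.
Argument (x−vt)/(2√(Dt)) = (453 − 612.14)/165.5 = -0.9616; ½·erfc(-0.9616) = 0.9131.
C = 369 × 0.9131 = 337 mg/L.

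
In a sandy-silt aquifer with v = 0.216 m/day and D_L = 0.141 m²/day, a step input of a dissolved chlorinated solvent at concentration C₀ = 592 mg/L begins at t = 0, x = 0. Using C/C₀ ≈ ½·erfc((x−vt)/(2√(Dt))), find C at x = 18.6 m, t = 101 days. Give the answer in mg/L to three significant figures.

430 mg/L

For a continuous step input, C/C₀ ≈ ½·erfc((x−vt)/(2√(Dt))).
vt = 0.216 × 101 = 21.816 m and 2√(Dt) = 2√(0.141 × 101) = 7.547 m.
Argument (x−vt)/(2√(Dt)) = (18.6 − 21.816)/7.547 = -0.4261; ½·erfc(-0.4261) = 0.7266.
C = 592 × 0.7266 = 430 mg/L.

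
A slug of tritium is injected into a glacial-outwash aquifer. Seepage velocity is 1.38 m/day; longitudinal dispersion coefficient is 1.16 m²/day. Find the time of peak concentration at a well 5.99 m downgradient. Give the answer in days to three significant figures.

3.77 days

For the 1D instantaneous-source solution, setting ∂C/∂t = 0 at fixed x gives v²t² + 2Dt − x² = 0, so t = (√(D² + v²x²) − D)/v².
√(D² + v²x²) = √(1.16² + 1.38² × 5.99²) = 8.347; v² = 1.9044.
t = (8.347 − 1.16)/1.9044 = 3.77 days (vs. the pure-advection estimate x/v = 4.34 d).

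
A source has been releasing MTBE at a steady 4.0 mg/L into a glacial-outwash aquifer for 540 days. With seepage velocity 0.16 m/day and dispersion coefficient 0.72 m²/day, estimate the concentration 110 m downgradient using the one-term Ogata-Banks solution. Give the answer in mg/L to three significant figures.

For a continuous step input, C/C₀ ≈ ½·erfc((x−vt)/(2√(Dt))).
vt = 0.16 × 540 = 86.4 m and 2√(Dt) = 2√(0.72 × 540) = 39.44 m.
Argument (x−vt)/(2√(Dt)) = (110 − 86.4)/39.44 = 0.5984; ½·erfc(0.5984) = 0.1987.
C = 4.0 × 0.1987 = 0.795 mg/L.

0.795 mg/L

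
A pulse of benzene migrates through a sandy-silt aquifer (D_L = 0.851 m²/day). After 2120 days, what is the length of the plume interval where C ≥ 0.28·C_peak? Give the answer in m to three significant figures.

192 m

The plume is Gaussian with σ = √(2Dt) = √(2 × 0.851 × 2120) = 60.07 m.
C/C_peak = exp(−Δx²/(2σ²)) = 0.28 ⇒ Δx = σ·√(−2 ln 0.28) = 60.07 × 1.596 = 95.87 m.
Width = 2Δx = 192 m.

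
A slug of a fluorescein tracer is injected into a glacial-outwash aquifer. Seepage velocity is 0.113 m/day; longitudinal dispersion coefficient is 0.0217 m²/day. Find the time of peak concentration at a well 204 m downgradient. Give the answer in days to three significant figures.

For the 1D instantaneous-source solution, setting ∂C/∂t = 0 at fixed x gives v²t² + 2Dt − x² = 0, so t = (√(D² + v²x²) − D)/v².
√(D² + v²x²) = √(0.0217² + 0.113² × 204²) = 23.05; v² = 0.012769.
t = (23.05 − 0.0217)/0.012769 = 1800 days (vs. the pure-advection estimate x/v = 1810 d).

1800 days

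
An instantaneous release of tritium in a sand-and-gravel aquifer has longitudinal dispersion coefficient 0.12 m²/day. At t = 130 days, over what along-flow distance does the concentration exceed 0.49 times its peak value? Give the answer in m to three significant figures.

13.3 m

The plume is Gaussian with σ = √(2Dt) = √(2 × 0.12 × 130) = 5.586 m.
C/C_peak = exp(−Δx²/(2σ²)) = 0.49 ⇒ Δx = σ·√(−2 ln 0.49) = 5.586 × 1.194 = 6.670 m.
Width = 2Δx = 13.3 m.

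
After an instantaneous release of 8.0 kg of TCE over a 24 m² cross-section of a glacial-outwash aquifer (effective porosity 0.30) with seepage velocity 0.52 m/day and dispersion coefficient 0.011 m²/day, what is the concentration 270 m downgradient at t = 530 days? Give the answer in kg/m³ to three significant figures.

0.0338 kg/m³

For an instantaneous plane source, C(x,t) = M/(n_e·A·√(4πDt)) · exp(−(x−vt)²/(4Dt)), with n_e·A the pore (flow) area.
Plume center vt = 0.52 × 530 = 275.6 m, so the well at 270 m is 5.6 m upgradient of the peak.
√(4πDt) = 8.559 m, giving peak height M/(n_e·A·√(4πDt)) = 8.0/(0.30 × 24 × 8.559) = 0.1298 kg/m³.
(x−vt)²/(4Dt) = (-5.6)²/(4 × 0.011 × 530) = 1.345; exp(−1.345) = 0.2605.
C = 0.1298 × 0.2605 = 0.0338 kg/m³.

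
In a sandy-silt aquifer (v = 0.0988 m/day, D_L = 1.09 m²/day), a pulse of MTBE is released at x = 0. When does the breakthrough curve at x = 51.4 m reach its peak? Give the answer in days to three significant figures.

For the 1D instantaneous-source solution, setting ∂C/∂t = 0 at fixed x gives v²t² + 2Dt − x² = 0, so t = (√(D² + v²x²) − D)/v².
√(D² + v²x²) = √(1.09² + 0.0988² × 51.4²) = 5.194; v² = 0.00976144.
t = (5.194 − 1.09)/0.00976144 = 420 days (vs. the pure-advection estimate x/v = 520 d).

420 days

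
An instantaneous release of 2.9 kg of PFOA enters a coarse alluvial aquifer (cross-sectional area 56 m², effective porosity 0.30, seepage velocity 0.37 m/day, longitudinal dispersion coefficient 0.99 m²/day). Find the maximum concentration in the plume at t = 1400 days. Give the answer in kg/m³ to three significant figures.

The peak of an instantaneous 1D plume sits at x = vt; there the Gaussian factor is 1 and C_max = M/(n_e·A·√(4πDt)), where n_e·A is the pore area the mass is dissolved in.
√(4πDt) = √(4π × 0.99 × 1400) = 132.0 m, so C_max = 2.9/(0.30 × 56 × 132.0) = 0.00131 kg/m³.

0.00131 kg/m³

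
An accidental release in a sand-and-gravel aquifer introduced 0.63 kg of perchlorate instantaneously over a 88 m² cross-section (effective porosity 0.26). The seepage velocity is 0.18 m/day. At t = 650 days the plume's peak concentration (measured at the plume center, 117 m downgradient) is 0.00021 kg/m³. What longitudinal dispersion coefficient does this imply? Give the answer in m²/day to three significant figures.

2.10 m²/day

At the plume center C_max = M/(n_e·A·√(4πDt)), so D = M²/(4πt·(n_e·A·C_max)²).
n_e·A·C_max = 0.26 × 88 × 0.00021 = 0.004805 kg/m.
D = 0.63²/(4π × 650 × 0.004805²) = 2.10 m²/day.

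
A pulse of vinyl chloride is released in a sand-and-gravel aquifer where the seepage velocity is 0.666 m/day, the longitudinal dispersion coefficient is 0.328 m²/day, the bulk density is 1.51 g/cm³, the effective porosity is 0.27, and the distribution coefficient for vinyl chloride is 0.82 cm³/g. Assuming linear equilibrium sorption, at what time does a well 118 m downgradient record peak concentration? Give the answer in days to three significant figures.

986 days

Retardation factor R = 1 + ρ_b·K_d/n = 1 + 1.51 × 0.82/0.27 = 5.586.
Sorption retards both mechanisms: v_R = v/R = 0.1192 m/day, D_R = D/R = 0.05872 m²/day.
Peak time from v_R²t² + 2D_R t − x² = 0: t = (√(D_R² + v_R²x²) − D_R)/v_R².
√(D_R² + v_R²x²) = √(0.05872² + 0.1192² × 118²) = 14.07; v_R² = 0.01421.
t = (14.07 − 0.05872)/0.01421 = 986 days.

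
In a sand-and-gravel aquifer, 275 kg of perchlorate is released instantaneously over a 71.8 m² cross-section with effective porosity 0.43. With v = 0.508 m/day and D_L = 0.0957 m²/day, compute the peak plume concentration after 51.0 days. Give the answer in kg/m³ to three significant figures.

1.14 kg/m³

The peak of an instantaneous 1D plume sits at x = vt; there the Gaussian factor is 1 and C_max = M/(n_e·A·√(4πDt)), where n_e·A is the pore area the mass is dissolved in.
√(4πDt) = √(4π × 0.0957 × 51.0) = 7.832 m, so C_max = 275/(0.43 × 71.8 × 7.832) = 1.14 kg/m³.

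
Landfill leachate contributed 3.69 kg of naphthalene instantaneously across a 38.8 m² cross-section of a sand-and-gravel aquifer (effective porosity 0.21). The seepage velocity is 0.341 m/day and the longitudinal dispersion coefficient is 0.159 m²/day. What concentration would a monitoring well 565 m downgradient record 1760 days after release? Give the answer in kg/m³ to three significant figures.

0.00253 kg/m³

For an instantaneous plane source, C(x,t) = M/(n_e·A·√(4πDt)) · exp(−(x−vt)²/(4Dt)), with n_e·A the pore (flow) area.
Plume center vt = 0.341 × 1760 = 600.16 m, so the well at 565 m is 35.16 m upgradient of the peak.
√(4πDt) = 59.30 m, giving peak height M/(n_e·A·√(4πDt)) = 3.69/(0.21 × 38.8 × 59.30) = 0.007637 kg/m³.
(x−vt)²/(4Dt) = (-35.16)²/(4 × 0.159 × 1760) = 1.104; exp(−1.104) = 0.3315.
C = 0.007637 × 0.3315 = 0.00253 kg/m³.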